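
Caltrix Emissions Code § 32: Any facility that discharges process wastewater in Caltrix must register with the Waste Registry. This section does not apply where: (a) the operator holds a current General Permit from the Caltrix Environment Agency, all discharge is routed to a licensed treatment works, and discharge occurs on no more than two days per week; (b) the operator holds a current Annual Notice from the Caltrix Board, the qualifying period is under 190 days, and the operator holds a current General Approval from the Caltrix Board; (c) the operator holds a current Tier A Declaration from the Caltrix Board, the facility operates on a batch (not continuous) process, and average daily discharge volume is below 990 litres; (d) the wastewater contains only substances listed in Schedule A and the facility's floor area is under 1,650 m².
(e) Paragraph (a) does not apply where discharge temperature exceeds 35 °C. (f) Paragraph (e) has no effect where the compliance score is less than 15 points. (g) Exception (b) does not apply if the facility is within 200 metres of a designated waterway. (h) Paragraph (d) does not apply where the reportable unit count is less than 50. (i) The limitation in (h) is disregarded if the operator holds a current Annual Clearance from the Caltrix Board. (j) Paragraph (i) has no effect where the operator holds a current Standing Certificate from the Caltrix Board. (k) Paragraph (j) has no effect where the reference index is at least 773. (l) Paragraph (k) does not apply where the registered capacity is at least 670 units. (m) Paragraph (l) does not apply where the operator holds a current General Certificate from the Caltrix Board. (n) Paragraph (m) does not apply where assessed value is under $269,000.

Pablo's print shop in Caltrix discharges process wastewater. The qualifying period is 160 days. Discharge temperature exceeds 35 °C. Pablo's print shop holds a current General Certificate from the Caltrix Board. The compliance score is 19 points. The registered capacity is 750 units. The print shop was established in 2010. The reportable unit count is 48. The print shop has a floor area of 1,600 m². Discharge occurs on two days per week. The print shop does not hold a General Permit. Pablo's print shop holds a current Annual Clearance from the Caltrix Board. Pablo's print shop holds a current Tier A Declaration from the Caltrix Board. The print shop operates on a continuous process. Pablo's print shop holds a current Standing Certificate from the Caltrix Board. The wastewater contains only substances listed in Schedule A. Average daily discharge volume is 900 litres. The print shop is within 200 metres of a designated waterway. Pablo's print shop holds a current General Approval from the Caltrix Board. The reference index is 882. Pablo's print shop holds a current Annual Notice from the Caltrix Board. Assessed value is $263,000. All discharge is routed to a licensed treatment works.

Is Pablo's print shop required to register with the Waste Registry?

Exception (a) requires that the operator holds a current General Permit from the Caltrix Environment Agency; but no General Permit is held, so (a) is unavailable.
Exception (b): a current Annual Notice is held; the qualifying period is 160 days, under the 190 days limit; a current General Approval is held — every condition holds. But applying paragraph (g): (g) operates against (b): the print shop is within 200 m of a designated waterway. Exception (b) does not apply.
Exception (c) requires that the facility operates on a batch (not continuous) process; but the facility operates on a continuous process, so (c) is unavailable.
Exception (d)'s conditions are all satisfied: the wastewater is Schedule-A-only; the facility's floor area is 1,600 m², under the 1,650 m² limit. Turning to paragraphs (h)–(n): (h) operates against (d): the reportable unit count is 48, less than the 50 limit. (i) is triggered (a current Annual Clearance is held), but is overridden by (j): (j) operates against (i): a current Standing Certificate is held. (k) would limit (j) — the reference index is 882, meeting the 773 threshold — but (l) sets (k) aside: (l) operates against (k): the registered capacity is 750 units, meeting the 670 units threshold. (m) operates (a current General Certificate is held), but is displaced by (n): (n) is engaged — assessed value is $263,000, under the $269,000 limit. (d) is therefore removed.
No exception displaces § 32.

Yes — Pablo's print shop must register with the Waste Registry.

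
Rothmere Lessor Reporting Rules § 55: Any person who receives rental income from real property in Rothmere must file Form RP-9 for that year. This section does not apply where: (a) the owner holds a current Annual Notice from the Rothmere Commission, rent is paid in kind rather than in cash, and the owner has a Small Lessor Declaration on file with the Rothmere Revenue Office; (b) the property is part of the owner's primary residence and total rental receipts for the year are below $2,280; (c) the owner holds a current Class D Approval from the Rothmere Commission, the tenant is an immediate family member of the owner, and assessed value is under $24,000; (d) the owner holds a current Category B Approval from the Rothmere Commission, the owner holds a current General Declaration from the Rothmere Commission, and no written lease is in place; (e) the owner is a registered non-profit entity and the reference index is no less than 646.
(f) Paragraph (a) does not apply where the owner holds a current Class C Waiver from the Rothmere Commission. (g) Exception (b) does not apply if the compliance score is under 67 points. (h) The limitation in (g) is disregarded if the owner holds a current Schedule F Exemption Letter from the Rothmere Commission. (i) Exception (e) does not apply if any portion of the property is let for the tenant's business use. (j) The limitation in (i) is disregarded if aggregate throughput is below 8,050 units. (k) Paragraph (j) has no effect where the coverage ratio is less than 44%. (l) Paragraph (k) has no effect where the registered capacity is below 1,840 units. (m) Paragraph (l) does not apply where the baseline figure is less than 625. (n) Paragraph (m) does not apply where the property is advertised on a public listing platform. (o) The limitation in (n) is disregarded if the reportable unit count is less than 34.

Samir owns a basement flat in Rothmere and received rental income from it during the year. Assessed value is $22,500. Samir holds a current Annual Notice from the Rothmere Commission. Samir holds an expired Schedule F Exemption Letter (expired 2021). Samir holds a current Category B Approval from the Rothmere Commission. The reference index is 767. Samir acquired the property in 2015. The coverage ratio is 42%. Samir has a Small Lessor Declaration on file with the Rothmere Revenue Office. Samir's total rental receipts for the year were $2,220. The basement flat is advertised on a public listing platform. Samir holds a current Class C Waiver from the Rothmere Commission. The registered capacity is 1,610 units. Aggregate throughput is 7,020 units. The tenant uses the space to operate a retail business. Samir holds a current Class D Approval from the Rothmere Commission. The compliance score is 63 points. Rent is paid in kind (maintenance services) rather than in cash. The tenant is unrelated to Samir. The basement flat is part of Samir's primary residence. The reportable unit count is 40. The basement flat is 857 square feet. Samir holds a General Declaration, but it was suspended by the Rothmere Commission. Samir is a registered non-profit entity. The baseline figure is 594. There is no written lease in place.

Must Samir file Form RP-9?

All of (a)'s requirements are met (a current Annual Notice is held; rent is paid in kind; a Small Lessor Declaration is on file). But: (f) operates — a current Class C Waiver is held. (a) is therefore removed.
Exception (b) is satisfied on its face — the basement flat is part of the primary residence; total rental receipts for the year are $2,220, below the $2,280 limit. But: (g) operates — the compliance score is 63 points, under the 67 points limit. (h) is not engaged (no current Schedule F Exemption Letter is held), so (g) stands. Exception (b) does not apply.
Exception (c) fails — the tenant is unrelated to the owner.
Exception (d) fails — no current General Declaration is held.
All of (e)'s requirements are met (Samir is a registered non-profit; the reference index is 767, meeting the 646 threshold). Applying paragraphs (i)–(o): (i) would limit (e) — the space is let for business use — but (j) sets (i) aside: (j) is engaged — aggregate throughput is 7,020 units, below the 8,050 units limit. (k) would limit (j) — the coverage ratio is 42%, less than the 44% limit — but (l) sets (k) aside: (l) applies — the registered capacity is 1,610 units, below the 1,840 units limit. (m) operates (the baseline figure is 594, less than the 625 limit), but yields to (n): (n) is engaged — the property is publicly advertised. (o), which would lift (n), is not engaged — the reportable unit count is 40, not less than 34. So (e) applies.

No — exception (e) applies; Samir is not required to file Form RP-9.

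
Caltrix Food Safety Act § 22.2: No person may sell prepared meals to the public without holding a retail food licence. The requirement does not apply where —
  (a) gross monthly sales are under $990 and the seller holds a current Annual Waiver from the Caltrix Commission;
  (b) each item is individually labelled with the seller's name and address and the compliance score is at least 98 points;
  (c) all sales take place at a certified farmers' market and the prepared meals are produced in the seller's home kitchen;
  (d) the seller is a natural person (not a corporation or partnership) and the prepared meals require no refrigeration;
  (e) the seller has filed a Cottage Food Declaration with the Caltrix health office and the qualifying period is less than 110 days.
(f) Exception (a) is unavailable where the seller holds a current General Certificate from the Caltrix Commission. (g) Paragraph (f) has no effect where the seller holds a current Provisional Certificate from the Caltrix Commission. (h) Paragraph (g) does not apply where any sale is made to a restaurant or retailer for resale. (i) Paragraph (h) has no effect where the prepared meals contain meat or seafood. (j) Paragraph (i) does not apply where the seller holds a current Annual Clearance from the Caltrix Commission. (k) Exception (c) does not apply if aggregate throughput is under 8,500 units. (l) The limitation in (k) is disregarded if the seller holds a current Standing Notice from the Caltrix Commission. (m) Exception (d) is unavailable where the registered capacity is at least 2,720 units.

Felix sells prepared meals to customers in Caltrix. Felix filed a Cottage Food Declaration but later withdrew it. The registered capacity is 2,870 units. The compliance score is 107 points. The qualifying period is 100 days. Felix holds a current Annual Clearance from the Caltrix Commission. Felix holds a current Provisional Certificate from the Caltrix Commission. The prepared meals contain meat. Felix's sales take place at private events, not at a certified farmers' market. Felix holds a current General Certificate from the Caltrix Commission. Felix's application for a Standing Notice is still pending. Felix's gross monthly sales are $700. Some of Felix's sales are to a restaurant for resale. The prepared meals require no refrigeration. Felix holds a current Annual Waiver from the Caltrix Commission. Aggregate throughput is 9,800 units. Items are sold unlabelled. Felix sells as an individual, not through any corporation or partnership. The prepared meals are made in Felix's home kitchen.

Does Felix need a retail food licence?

Yes — Felix must hold a retail food licence.

All of (a)'s requirements are met (gross monthly sales are $700, under the $990 limit; a current Annual Waiver is held). Turning to paragraphs (f)–(j): (f) applies — a current General Certificate is held. (g) is triggered (a current Provisional Certificate is held), but yields to (h): (h) is engaged — some sales are to a restaurant for resale. (i) would limit (h) — the prepared meals contain meat — but (j) sets (i) aside: (j) operates — a current Annual Clearance is held. (a) is therefore removed.
Exception (b) fails — items are sold unlabelled.
Exception (c) does not apply: sales are at private events, not a certified farmers' market.
All of (d)'s requirements are met (the seller is a natural person; the prepared meals are shelf-stable). But: (m) is engaged — the registered capacity is 2,870 units, meeting the 2,720 units threshold. Exception (d) does not apply.
Exception (e) does not apply: the Cottage Food Declaration was withdrawn.
No exception is made out. Felix falls within the general rule.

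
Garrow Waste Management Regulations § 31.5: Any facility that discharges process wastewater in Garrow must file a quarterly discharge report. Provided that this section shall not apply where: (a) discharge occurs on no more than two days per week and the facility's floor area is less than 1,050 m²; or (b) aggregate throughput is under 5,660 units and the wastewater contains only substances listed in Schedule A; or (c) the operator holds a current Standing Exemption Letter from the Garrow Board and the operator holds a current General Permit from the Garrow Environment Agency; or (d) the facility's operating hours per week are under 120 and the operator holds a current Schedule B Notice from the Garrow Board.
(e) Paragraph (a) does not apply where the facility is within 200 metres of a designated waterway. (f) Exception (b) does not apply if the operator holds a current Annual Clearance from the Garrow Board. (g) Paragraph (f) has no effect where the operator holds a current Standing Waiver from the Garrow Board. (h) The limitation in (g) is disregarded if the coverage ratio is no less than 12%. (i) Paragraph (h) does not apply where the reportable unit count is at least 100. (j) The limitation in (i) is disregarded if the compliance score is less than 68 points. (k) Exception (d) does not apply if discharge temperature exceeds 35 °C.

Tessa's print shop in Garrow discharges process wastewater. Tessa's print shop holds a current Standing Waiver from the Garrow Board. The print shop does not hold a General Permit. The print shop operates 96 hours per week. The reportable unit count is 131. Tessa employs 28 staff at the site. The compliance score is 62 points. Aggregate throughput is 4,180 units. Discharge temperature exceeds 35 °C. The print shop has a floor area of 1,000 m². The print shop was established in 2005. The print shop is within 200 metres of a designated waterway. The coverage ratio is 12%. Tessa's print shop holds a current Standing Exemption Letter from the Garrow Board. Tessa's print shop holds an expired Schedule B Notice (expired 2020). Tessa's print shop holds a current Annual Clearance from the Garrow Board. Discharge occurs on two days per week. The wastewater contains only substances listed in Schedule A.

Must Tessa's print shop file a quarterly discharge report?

Exception (a)'s conditions are all satisfied: discharge occurs on no more than two days per week; the facility's floor area is 1,000 m², less than the 1,050 m² limit. Turning to paragraph (e): (e) operates — the print shop is within 200 m of a designated waterway. (a) is therefore removed.
Exception (b) is satisfied on its face — aggregate throughput is 4,180 units, under the 5,660 units limit; the wastewater is Schedule-A-only. But: (f) is engaged — a current Annual Clearance is held. (g) operates (a current Standing Waiver is held), but is itself disapplied by (h): (h) operates against (g): the coverage ratio is 12%, meeting the 12% threshold. (i) would limit (h) — the reportable unit count is 131, meeting the 100 threshold — but (j) sets (i) aside: (j) operates against (i): the compliance score is 62 points, less than the 68 points limit. (b) is therefore removed.
Exception (c) fails — no General Permit is held.
Exception (d) does not apply: no current Schedule B Notice is held.
No exception is made out. Tessa's print shop falls within the general rule.

Yes — Tessa's print shop must file a quarterly discharge report.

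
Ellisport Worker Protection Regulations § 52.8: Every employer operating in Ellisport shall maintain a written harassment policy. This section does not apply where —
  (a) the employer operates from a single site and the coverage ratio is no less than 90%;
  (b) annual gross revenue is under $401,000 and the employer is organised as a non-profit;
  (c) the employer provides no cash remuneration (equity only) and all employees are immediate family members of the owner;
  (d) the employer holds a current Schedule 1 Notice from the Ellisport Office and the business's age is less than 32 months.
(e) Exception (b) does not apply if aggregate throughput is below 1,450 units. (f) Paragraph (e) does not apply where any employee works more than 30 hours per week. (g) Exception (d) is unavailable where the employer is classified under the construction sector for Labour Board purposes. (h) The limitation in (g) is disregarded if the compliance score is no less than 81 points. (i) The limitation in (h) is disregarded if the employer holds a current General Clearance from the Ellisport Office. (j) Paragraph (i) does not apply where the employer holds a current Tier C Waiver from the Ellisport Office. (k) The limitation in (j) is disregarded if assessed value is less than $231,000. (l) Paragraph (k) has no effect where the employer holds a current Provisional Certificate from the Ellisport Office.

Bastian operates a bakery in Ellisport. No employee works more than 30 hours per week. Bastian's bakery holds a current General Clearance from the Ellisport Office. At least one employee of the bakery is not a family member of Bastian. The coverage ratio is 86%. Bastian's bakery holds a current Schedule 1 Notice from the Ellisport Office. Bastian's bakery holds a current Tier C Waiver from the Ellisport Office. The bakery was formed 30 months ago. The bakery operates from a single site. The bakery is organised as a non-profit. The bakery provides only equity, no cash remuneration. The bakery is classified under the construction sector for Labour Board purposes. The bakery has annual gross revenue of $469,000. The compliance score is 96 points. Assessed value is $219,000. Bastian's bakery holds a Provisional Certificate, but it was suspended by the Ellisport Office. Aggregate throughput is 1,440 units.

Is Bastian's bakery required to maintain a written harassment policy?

Exception (a) fails — the coverage ratio is 86%, short of 90%.
Exception (b) requires that annual gross revenue is under $401,000; but annual gross revenue is $469,000, not under $401,000, so (b) is unavailable.
Exception (c) requires that all employees are immediate family members of the owner; but at least one employee is not a family member, so (c) is unavailable.
Exception (d)'s conditions are all satisfied: a current Schedule 1 Notice is held; the business's age is 30 months, less than the 32 months limit. Turning to paragraphs (g)–(l): (g) operates against (d): the bakery is classified under the construction sector. (h) applies (the compliance score is 96 points, meeting the 81 points threshold), but yields to (i): (i) operates against (h): a current General Clearance is held. (j) would limit (i) — a current Tier C Waiver is held — but (k) sets (j) aside: (k) operates against (j): assessed value is $219,000, less than the $231,000 limit. (l) is inapplicable (no current Provisional Certificate is held), so (k) stands. So (d) is unavailable.
No exception applies. The general rule governs.

Yes — Bastian's bakery must maintain a written harassment policy.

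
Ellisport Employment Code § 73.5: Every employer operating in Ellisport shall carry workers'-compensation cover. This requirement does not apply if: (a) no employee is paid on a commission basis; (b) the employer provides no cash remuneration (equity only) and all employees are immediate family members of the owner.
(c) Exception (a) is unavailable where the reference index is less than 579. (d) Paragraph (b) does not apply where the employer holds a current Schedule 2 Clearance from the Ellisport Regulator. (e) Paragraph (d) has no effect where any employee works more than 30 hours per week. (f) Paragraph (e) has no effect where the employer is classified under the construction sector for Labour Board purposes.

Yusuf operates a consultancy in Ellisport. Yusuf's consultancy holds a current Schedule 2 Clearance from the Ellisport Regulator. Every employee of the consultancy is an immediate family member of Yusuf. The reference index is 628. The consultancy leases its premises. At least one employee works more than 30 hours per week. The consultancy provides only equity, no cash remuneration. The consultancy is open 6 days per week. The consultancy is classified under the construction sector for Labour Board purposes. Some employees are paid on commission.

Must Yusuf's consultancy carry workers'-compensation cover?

Exception (a) fails — some employees are paid on commission.
Exception (b)'s conditions are all satisfied: remuneration is equity-only; every employee is an immediate family member. But: (d) operates against (b): a current Schedule 2 Clearance is held. (e) would limit (d) — at least one employee exceeds 30 hours/week — but (f) sets (e) aside: (f) is triggered — the consultancy is classified under the construction sector. (b) is therefore removed.
No exception displaces § 73.5.

Yes — Yusuf's consultancy must carry workers'-compensation cover.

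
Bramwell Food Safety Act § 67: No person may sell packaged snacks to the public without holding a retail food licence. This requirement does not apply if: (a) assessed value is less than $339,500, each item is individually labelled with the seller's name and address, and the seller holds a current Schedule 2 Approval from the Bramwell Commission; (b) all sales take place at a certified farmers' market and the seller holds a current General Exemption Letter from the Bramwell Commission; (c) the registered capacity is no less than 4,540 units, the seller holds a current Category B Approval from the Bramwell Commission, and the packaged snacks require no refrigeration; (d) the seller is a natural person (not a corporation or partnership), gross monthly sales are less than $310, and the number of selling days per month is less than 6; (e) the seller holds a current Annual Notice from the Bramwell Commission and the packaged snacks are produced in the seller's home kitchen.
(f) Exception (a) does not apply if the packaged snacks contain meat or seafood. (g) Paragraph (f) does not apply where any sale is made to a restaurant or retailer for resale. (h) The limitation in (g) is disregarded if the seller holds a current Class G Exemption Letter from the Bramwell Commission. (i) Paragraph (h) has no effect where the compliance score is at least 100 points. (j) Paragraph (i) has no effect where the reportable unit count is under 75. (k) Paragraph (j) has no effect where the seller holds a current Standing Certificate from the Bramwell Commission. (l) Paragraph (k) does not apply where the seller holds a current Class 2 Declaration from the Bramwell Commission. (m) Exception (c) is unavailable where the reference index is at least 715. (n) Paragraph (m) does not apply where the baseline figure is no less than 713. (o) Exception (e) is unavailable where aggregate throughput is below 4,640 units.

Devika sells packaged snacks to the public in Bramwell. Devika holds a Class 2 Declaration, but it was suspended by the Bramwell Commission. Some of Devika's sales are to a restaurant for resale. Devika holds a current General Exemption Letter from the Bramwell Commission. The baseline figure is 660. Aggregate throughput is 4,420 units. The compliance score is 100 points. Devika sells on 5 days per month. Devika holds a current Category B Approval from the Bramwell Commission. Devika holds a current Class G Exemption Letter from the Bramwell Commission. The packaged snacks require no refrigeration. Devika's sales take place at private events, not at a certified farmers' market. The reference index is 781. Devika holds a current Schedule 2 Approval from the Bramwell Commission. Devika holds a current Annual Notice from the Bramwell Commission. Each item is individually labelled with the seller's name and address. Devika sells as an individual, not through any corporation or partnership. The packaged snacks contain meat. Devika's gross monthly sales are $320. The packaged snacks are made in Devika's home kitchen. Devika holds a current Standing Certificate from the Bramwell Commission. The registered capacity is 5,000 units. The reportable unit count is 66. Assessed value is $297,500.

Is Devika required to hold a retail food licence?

No — exception (a) applies; Devika is not required to hold a retail food licence.

Exception (a)'s conditions are all satisfied: assessed value is $297,500, less than the $339,500 limit; items are individually labelled; a current Schedule 2 Approval is held. As to paragraphs (f)–(l): (f) applies (the packaged snacks contain meat), but is itself disapplied by (g): (g) applies — some sales are to a restaurant for resale. (h) would limit (g) — a current Class G Exemption Letter is held — but (i) sets (h) aside: (i) operates — the compliance score is 100 points, meeting the 100 points threshold. (j) would limit (i) — the reportable unit count is 66, under the 75 limit — but (k) sets (j) aside: (k) applies — a current Standing Certificate is held. (l), which would lift (k), is not triggered — the Class 2 Declaration is not current. Exception (a) stands.
Exception (b) requires that all sales take place at a certified farmers' market; but sales are at private events, not a certified farmers' market, so (b) is unavailable.
Exception (c)'s conditions are all satisfied: the registered capacity is 5,000 units, meeting the 4,540 units threshold; a current Category B Approval is held; the packaged snacks are shelf-stable. But: (m) operates against (c): the reference index is 781, meeting the 715 threshold. (n), which would lift (m), does not operate here — the baseline figure is 660, short of 713. Exception (c) does not apply.
Exception (d) requires that gross monthly sales are less than $310; but gross monthly sales are $320, not less than $310, so (d) is unavailable.
Exception (e)'s conditions are all satisfied: a current Annual Notice is held; the packaged snacks are home-kitchen produced. But: (o) operates — aggregate throughput is 4,420 units, below the 4,640 units limit. So (e) is unavailable.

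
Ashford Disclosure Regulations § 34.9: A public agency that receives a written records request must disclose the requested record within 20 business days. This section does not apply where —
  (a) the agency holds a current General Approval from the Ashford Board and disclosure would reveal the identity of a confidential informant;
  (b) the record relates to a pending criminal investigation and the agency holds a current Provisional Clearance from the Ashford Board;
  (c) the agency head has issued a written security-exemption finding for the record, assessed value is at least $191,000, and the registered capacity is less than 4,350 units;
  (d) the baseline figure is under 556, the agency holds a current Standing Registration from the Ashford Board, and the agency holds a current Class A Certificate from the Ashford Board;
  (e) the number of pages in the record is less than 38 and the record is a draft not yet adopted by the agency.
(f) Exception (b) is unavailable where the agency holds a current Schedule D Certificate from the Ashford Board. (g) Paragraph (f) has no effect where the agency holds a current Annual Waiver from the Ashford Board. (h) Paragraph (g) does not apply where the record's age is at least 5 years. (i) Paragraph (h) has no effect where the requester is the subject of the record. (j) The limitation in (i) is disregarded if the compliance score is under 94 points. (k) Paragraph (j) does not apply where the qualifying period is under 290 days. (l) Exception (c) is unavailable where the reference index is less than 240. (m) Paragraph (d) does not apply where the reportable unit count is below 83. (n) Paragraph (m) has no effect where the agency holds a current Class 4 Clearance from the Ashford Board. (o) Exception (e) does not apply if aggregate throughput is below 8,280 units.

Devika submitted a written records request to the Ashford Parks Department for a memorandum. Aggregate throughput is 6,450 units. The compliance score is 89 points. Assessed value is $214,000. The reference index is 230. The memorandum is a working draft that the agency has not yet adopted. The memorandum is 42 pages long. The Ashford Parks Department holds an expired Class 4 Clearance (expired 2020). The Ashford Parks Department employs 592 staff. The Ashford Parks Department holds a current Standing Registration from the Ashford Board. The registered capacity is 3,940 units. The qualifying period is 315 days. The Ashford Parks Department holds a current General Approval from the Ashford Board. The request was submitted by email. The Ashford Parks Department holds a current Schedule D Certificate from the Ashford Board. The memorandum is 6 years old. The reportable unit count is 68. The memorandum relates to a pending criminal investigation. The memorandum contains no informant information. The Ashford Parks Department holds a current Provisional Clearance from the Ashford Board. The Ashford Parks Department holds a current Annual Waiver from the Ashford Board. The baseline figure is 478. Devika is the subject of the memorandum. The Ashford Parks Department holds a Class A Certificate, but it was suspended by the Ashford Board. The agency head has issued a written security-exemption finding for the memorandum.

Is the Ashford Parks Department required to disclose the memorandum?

Yes — the Ashford Parks Department must disclose the memorandum.

Exception (a) requires that disclosure would reveal the identity of a confidential informant; but the memorandum contains no informant information, so (a) is unavailable.
All of (b)'s requirements are met (the memorandum relates to a pending investigation; a current Provisional Clearance is held). But: (f) operates against (b): a current Schedule D Certificate is held. (g) would limit (f) — a current Annual Waiver is held — but (h) sets (g) aside: (h) operates against (g): the record's age is 6 years, meeting the 5 years threshold. (i) would limit (h) — Devika is the subject of the memorandum — but (j) sets (i) aside: (j) operates against (i): the compliance score is 89 points, under the 94 points limit. (k) is inapplicable (the qualifying period is 315 days, not under 290 days), so (j) stands. (b) is therefore removed.
Exception (c) is satisfied on its face — a written security-exemption finding has been issued; assessed value is $214,000, meeting the $191,000 threshold; the registered capacity is 3,940 units, less than the 4,350 units limit. But: (l) operates against (c): the reference index is 230, less than the 240 limit. Exception (c) does not apply.
Exception (d) fails — the Class A Certificate is not current.
Exception (e) does not apply: the number of pages in the record is 42, not less than 38.
No exception displaces § 34.9.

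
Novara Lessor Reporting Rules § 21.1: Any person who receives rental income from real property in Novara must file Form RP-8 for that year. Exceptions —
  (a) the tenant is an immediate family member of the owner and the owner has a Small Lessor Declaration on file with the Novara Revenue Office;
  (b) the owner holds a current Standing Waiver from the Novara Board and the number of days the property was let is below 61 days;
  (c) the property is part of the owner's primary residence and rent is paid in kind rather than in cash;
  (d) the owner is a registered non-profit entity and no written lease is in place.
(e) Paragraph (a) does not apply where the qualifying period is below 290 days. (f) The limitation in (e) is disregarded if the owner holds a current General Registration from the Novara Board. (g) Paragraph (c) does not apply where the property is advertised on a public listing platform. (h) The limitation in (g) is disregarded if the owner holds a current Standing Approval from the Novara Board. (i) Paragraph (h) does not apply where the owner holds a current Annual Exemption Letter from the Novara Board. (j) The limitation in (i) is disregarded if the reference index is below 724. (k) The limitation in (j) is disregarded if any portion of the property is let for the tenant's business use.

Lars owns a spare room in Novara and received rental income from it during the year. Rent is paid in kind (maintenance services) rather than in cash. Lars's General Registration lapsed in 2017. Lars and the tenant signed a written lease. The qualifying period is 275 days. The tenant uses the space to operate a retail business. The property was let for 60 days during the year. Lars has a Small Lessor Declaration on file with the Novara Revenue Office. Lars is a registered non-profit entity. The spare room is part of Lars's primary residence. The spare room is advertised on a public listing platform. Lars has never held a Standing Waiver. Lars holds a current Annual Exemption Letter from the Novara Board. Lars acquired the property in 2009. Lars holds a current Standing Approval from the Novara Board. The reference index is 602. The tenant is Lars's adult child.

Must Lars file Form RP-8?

Exception (a): the tenant is an immediate family member; a Small Lessor Declaration is on file — every condition holds. But applying paragraphs (e)–(f): (e) operates — the qualifying period is 275 days, below the 290 days limit. (f), which would lift (e), is inapplicable — no current General Registration is held. Exception (a) does not apply.
Exception (b) requires that the owner holds a current Standing Waiver from the Novara Board; but no current Standing Waiver is held, so (b) is unavailable.
Exception (c)'s conditions are all satisfied: the spare room is part of the primary residence; rent is paid in kind. But: (g) operates against (c): the property is publicly advertised. (h) is engaged (a current Standing Approval is held), but is overridden by (i): (i) operates against (h): a current Annual Exemption Letter is held. (j) would limit (i) — the reference index is 602, below the 724 limit — but (k) sets (j) aside: (k) is triggered — the space is let for business use. Exception (c) does not apply.
Exception (d) does not apply: a written lease is in place.
Every exception is unavailable, so the rule governs.

Yes — Lars must file Form RP-8.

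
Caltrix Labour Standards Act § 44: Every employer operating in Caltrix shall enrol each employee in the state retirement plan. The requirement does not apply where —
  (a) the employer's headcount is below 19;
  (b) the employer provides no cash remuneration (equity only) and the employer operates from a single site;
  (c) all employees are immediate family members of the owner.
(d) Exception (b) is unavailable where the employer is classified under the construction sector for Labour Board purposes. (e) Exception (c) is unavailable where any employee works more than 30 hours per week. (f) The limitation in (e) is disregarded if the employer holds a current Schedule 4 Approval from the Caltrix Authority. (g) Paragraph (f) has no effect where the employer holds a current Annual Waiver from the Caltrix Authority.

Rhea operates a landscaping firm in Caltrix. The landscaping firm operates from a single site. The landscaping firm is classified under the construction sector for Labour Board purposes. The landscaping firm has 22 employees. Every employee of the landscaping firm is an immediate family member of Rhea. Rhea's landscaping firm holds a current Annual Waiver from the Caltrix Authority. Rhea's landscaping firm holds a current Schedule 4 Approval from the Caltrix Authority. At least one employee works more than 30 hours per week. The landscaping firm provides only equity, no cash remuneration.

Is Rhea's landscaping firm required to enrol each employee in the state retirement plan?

Exception (a) does not apply: the employer's headcount is 22, not below 19.
All of (b)'s requirements are met (remuneration is equity-only; the employer operates from a single site). However, paragraph (d) must be considered: (d) operates against (b): the landscaping firm is classified under the construction sector. (b) is therefore removed.
Exception (c) is satisfied on its face — every employee is an immediate family member. But applying paragraphs (e)–(g): (e) operates against (c): at least one employee exceeds 30 hours/week. (f) applies (a current Schedule 4 Approval is held), but is displaced by (g): (g) is engaged — a current Annual Waiver is held. Exception (c) does not apply.
No exception displaces § 44.

Yes — Rhea's landscaping firm must enrol each employee in the state retirement plan.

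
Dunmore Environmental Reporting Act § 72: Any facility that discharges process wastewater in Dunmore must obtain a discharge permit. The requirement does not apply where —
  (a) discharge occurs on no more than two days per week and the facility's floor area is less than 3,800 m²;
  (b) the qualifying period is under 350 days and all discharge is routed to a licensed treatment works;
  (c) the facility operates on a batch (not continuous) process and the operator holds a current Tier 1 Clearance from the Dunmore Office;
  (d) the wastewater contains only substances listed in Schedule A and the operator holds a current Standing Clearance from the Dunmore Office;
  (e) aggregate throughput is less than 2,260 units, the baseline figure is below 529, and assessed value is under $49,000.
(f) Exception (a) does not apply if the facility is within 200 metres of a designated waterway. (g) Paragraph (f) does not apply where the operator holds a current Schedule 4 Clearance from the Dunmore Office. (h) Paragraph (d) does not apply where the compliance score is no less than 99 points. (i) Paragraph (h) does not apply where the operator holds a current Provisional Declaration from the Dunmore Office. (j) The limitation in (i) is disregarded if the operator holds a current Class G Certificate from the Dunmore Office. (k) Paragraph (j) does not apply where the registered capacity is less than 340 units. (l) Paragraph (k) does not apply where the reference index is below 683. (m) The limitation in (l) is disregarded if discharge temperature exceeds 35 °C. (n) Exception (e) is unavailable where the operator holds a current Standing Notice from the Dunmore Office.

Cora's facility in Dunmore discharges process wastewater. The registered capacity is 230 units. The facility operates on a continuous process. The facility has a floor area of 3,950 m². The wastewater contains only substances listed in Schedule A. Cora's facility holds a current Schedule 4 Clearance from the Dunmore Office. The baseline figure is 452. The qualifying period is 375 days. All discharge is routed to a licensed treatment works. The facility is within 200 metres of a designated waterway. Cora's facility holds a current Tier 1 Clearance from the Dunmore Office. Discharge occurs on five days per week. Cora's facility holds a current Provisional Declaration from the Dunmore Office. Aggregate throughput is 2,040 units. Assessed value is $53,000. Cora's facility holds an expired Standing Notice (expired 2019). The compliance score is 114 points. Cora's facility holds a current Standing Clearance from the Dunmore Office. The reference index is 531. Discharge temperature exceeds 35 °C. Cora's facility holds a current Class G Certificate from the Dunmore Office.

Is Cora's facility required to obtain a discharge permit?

No — exception (d) applies; Cora's facility is not required to obtain a discharge permit.

Exception (a) fails — discharge occurs on five days per week.
Exception (b) does not apply: the qualifying period is 375 days, not under 350 days.
Exception (c) requires that the facility operates on a batch (not continuous) process; but the facility operates on a continuous process, so (c) is unavailable.
Exception (d) is satisfied on its face — the wastewater is Schedule-A-only; a current Standing Clearance is held. Under paragraphs (h)–(m): (h) would limit (d) — the compliance score is 114 points, meeting the 99 points threshold — but (i) sets (h) aside: (i) is engaged — a current Provisional Declaration is held. (j) is engaged (a current Class G Certificate is held), but is itself disapplied by (k): (k) is engaged — the registered capacity is 230 units, less than the 340 units limit. (l) applies (the reference index is 531, below the 683 limit), but is displaced by (m): (m) operates against (l): discharge temperature exceeds 35 °C. So (d) applies.
Exception (e) requires that assessed value is under $49,000; but assessed value is $53,000, not under $49,000, so (e) is unavailable.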